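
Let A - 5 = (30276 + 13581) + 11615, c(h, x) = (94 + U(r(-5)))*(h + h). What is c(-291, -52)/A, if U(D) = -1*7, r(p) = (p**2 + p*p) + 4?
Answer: -1746/1913 ≈ -0.91270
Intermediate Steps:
r(p) = 4 + 2*p**2 (r(p) = (p**2 + p**2) + 4 = 2*p**2 + 4 = 4 + 2*p**2)
U(D) = -7
c(h, x) = 174*h (c(h, x) = (94 - 7)*(h + h) = 87*(2*h) = 174*h)
A = 55477 (A = 5 + ((30276 + 13581) + 11615) = 5 + (43857 + 11615) = 5 + 55472 = 55477)
c(-291, -52)/A = (174*(-291))/55477 = -50634*1/55477 = -1746/1913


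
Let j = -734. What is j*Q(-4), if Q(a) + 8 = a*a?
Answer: -5872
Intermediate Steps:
Q(a) = -8 + a² (Q(a) = -8 + a*a = -8 + a²)
j*Q(-4) = -734*(-8 + (-4)²) = -734*(-8 + 16) = -734*8 = -5872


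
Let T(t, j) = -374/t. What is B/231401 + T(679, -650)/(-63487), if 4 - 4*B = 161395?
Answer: -6956844277247/39900634559492 ≈ -0.17435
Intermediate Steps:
B = -161391/4 (B = 1 - ¼*161395 = 1 - 161395/4 = -161391/4 ≈ -40348.)
B/231401 + T(679, -650)/(-63487) = -161391/4/231401 - 374/679/(-63487) = -161391/4*1/231401 - 374*1/679*(-1/63487) = -161391/925604 - 374/679*(-1/63487) = -161391/925604 + 374/43107673 = -6956844277247/39900634559492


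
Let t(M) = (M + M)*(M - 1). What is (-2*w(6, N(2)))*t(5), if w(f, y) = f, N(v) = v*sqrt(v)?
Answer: -480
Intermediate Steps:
N(v) = v**(3/2)
t(M) = 2*M*(-1 + M) (t(M) = (2*M)*(-1 + M) = 2*M*(-1 + M))
(-2*w(6, N(2)))*t(5) = (-2*6)*(2*5*(-1 + 5)) = -24*5*4 = -12*40 = -480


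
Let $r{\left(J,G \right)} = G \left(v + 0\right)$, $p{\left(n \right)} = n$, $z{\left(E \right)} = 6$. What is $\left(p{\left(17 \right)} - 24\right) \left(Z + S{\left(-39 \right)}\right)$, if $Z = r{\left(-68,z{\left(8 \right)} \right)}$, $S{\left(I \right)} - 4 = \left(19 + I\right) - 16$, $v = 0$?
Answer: $224$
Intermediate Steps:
$S{\left(I \right)} = 7 + I$ ($S{\left(I \right)} = 4 + \left(\left(19 + I\right) - 16\right) = 4 + \left(3 + I\right) = 7 + I$)
$r{\left(J,G \right)} = 0$ ($r{\left(J,G \right)} = G \left(0 + 0\right) = G 0 = 0$)
$Z = 0$
$\left(p{\left(17 \right)} - 24\right) \left(Z + S{\left(-39 \right)}\right) = \left(17 - 24\right) \left(0 + \left(7 - 39\right)\right) = - 7 \left(0 - 32\right) = \left(-7\right) \left(-32\right) = 224$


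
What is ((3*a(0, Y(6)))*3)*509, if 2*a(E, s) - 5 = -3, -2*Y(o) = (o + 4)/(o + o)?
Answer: 4581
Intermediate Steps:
Y(o) = -(4 + o)/(4*o) (Y(o) = -(o + 4)/(2*(o + o)) = -(4 + o)/(2*(2*o)) = -(4 + o)*1/(2*o)/2 = -(4 + o)/(4*o))
a(E, s) = 1 (a(E, s) = 5/2 + (1/2)*(-3) = 5/2 - 3/2 = 1)
((3*a(0, Y(6)))*3)*509 = ((3*1)*3)*509 = (3*3)*509 = 9*509 = 4581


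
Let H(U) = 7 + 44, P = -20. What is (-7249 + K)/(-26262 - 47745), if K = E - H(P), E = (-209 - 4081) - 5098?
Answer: 16688/74007 ≈ 0.22549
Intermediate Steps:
H(U) = 51
E = -9388 (E = -4290 - 5098 = -9388)
K = -9439 (K = -9388 - 1*51 = -9388 - 51 = -9439)
(-7249 + K)/(-26262 - 47745) = (-7249 - 9439)/(-26262 - 47745) = -16688/(-74007) = -16688*(-1/74007) = 16688/74007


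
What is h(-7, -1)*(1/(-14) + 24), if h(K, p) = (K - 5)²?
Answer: 24120/7 ≈ 3445.7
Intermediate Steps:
h(K, p) = (-5 + K)²
h(-7, -1)*(1/(-14) + 24) = (-5 - 7)²*(1/(-14) + 24) = (-12)²*(1*(-1/14) + 24) = 144*(-1/14 + 24) = 144*(335/14) = 24120/7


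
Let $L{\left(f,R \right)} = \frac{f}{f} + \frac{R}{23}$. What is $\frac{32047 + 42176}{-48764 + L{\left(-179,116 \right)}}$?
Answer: $- \frac{569043}{373811} \approx -1.5223$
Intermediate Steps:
$L{\left(f,R \right)} = 1 + \frac{R}{23}$ ($L{\left(f,R \right)} = 1 + R \frac{1}{23} = 1 + \frac{R}{23}$)
$\frac{32047 + 42176}{-48764 + L{\left(-179,116 \right)}} = \frac{32047 + 42176}{-48764 + \left(1 + \frac{1}{23} \cdot 116\right)} = \frac{74223}{-48764 + \left(1 + \frac{116}{23}\right)} = \frac{74223}{-48764 + \frac{139}{23}} = \frac{74223}{- \frac{1121433}{23}} = 74223 \left(- \frac{23}{1121433}\right) = - \frac{569043}{373811}$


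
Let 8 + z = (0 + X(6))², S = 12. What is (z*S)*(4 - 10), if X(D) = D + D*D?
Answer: -126432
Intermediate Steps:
X(D) = D + D²
z = 1756 (z = -8 + (0 + 6*(1 + 6))² = -8 + (0 + 6*7)² = -8 + (0 + 42)² = -8 + 42² = -8 + 1764 = 1756)
(z*S)*(4 - 10) = (1756*12)*(4 - 10) = 21072*(-6) = -126432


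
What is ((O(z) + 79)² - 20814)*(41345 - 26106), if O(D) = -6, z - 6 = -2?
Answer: -235975915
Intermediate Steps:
z = 4 (z = 6 - 2 = 4)
((O(z) + 79)² - 20814)*(41345 - 26106) = ((-6 + 79)² - 20814)*(41345 - 26106) = (73² - 20814)*15239 = (5329 - 20814)*15239 = -15485*15239 = -235975915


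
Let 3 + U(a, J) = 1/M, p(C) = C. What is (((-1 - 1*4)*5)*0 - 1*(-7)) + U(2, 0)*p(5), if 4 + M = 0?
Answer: -37/4 ≈ -9.2500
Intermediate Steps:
M = -4 (M = -4 + 0 = -4)
U(a, J) = -13/4 (U(a, J) = -3 + 1/(-4) = -3 - ¼ = -13/4)
(((-1 - 1*4)*5)*0 - 1*(-7)) + U(2, 0)*p(5) = (((-1 - 1*4)*5)*0 - 1*(-7)) - 13/4*5 = (((-1 - 4)*5)*0 + 7) - 65/4 = (-5*5*0 + 7) - 65/4 = (-25*0 + 7) - 65/4 = (0 + 7) - 65/4 = 7 - 65/4 = -37/4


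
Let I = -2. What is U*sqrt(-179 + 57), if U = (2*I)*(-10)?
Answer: 40*I*sqrt(122) ≈ 441.81*I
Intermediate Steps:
U = 40 (U = (2*(-2))*(-10) = -4*(-10) = 40)
U*sqrt(-179 + 57) = 40*sqrt(-179 + 57) = 40*sqrt(-122) = 40*(I*sqrt(122)) = 40*I*sqrt(122)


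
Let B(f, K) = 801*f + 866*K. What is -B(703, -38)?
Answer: -530195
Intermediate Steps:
-B(703, -38) = -(801*703 + 866*(-38)) = -(563103 - 32908) = -1*530195 = -530195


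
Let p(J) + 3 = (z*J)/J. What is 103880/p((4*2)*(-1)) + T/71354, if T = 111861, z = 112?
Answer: 7424446369/7777586 ≈ 954.59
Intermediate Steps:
p(J) = 109 (p(J) = -3 + (112*J)/J = -3 + 112 = 109)
103880/p((4*2)*(-1)) + T/71354 = 103880/109 + 111861/71354 = 7424446369/7777586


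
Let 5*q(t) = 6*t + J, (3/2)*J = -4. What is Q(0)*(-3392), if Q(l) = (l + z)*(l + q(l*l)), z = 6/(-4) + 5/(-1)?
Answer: -176384/15 ≈ -11759.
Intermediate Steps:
J = -8/3 (J = (⅔)*(-4) = -8/3 ≈ -2.6667)
q(t) = -8/15 + 6*t/5 (q(t) = (6*t - 8/3)/5 = (-8/3 + 6*t)/5 = -8/15 + 6*t/5)
z = -13/2 (z = 6*(-¼) + 5*(-1) = -3/2 - 5 = -13/2 ≈ -6.5000)
Q(l) = (-13/2 + l)*(-8/15 + l + 6*l²/5) (Q(l) = (l - 13/2)*(l + (-8/15 + 6*(l*l)/5)) = (-13/2 + l)*(l + (-8/15 + 6*l²/5)) = (-13/2 + l)*(-8/15 + l + 6*l²/5))
Q(0)*(-3392) = (52/15 - 211/30*0 - 34/5*0² + (6/5)*0³)*(-3392) = (52/15 + 0 - 34/5*0 + (6/5)*0)*(-3392) = (52/15 + 0 + 0 + 0)*(-3392) = (52/15)*(-3392) = -176384/15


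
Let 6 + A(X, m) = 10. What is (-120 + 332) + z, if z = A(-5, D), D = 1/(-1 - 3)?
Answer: 216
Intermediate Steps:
D = -¼ (D = 1/(-4) = -¼ ≈ -0.25000)
A(X, m) = 4 (A(X, m) = -6 + 10 = 4)
z = 4
(-120 + 332) + z = (-120 + 332) + 4 = 212 + 4 = 216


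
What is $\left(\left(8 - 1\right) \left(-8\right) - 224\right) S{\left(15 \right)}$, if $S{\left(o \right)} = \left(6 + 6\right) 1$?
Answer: $-3360$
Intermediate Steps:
$S{\left(o \right)} = 12$ ($S{\left(o \right)} = 12 \cdot 1 = 12$)
$\left(\left(8 - 1\right) \left(-8\right) - 224\right) S{\left(15 \right)} = \left(\left(8 - 1\right) \left(-8\right) - 224\right) 12 = \left(7 \left(-8\right) - 224\right) 12 = \left(-56 - 224\right) 12 = \left(-280\right) 12 = -3360$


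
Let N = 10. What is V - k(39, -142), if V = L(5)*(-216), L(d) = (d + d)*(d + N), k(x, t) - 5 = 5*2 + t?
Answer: -32273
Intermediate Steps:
k(x, t) = 15 + t (k(x, t) = 5 + (5*2 + t) = 5 + (10 + t) = 15 + t)
L(d) = 2*d*(10 + d) (L(d) = (d + d)*(d + 10) = (2*d)*(10 + d) = 2*d*(10 + d))
V = -32400 (V = (2*5*(10 + 5))*(-216) = (2*5*15)*(-216) = 150*(-216) = -32400)
V - k(39, -142) = -32400 - (15 - 142) = -32400 - 1*(-127) = -32400 + 127 = -32273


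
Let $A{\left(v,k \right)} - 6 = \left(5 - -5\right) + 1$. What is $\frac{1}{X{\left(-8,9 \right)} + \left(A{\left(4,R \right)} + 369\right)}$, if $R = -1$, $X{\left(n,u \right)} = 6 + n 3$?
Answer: $\frac{1}{368} \approx 0.0027174$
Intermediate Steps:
$X{\left(n,u \right)} = 6 + 3 n$
$A{\left(v,k \right)} = 17$ ($A{\left(v,k \right)} = 6 + \left(\left(5 - -5\right) + 1\right) = 6 + \left(\left(5 + 5\right) + 1\right) = 6 + \left(10 + 1\right) = 6 + 11 = 17$)
$\frac{1}{X{\left(-8,9 \right)} + \left(A{\left(4,R \right)} + 369\right)} = \frac{1}{\left(6 + 3 \left(-8\right)\right) + \left(17 + 369\right)} = \frac{1}{\left(6 - 24\right) + 386} = \frac{1}{-18 + 386} = \frac{1}{368}$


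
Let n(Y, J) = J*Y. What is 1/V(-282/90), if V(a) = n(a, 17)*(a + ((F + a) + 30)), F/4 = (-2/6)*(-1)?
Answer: -225/300424 ≈ -0.00074894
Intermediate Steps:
F = 4/3 (F = 4*((-2/6)*(-1)) = 4*(((⅙)*(-2))*(-1)) = 4*(-⅓*(-1)) = 4*(⅓) = 4/3 ≈ 1.3333)
V(a) = 17*a*(94/3 + 2*a) (V(a) = (17*a)*(a + ((4/3 + a) + 30)) = (17*a)*(a + (94/3 + a)) = (17*a)*(94/3 + 2*a) = 17*a*(94/3 + 2*a))
1/V(-282/90) = 1/(34*(-282/90)*(47 + 3*(-282/90))/3) = 1/(34*(-282*1/90)*(47 + 3*(-282*1/90))/3) = 1/((34/3)*(-47/15)*(47 + 3*(-47/15))) = 1/((34/3)*(-47/15)*(47 - 47/5)) = 1/((34/3)*(-47/15)*(188/5)) = 1/(-300424/225) = -225/300424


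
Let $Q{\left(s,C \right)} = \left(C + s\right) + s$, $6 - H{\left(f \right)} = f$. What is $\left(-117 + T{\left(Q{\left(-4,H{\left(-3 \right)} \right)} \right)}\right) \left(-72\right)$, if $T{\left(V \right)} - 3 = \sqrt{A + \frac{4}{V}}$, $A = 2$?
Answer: $8208 - 72 \sqrt{6} \approx 8031.6$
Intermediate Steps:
$H{\left(f \right)} = 6 - f$
$Q{\left(s,C \right)} = C + 2 s$
$T{\left(V \right)} = 3 + \sqrt{2 + \frac{4}{V}}$
$\left(-117 + T{\left(Q{\left(-4,H{\left(-3 \right)} \right)} \right)}\right) \left(-72\right) = \left(-117 + \left(3 + \sqrt{2} \sqrt{\frac{2 + \left(\left(6 - -3\right) + 2 \left(-4\right)\right)}{\left(6 - -3\right) + 2 \left(-4\right)}}\right)\right) \left(-72\right) = \left(-117 + \left(3 + \sqrt{2} \sqrt{\frac{2 + \left(\left(6 + 3\right) - 8\right)}{\left(6 + 3\right) - 8}}\right)\right) \left(-72\right) = \left(-117 + \left(3 + \sqrt{2} \sqrt{\frac{2 + \left(9 - 8\right)}{9 - 8}}\right)\right) \left(-72\right) = \left(-117 + \left(3 + \sqrt{2} \sqrt{\frac{2 + 1}{1}}\right)\right) \left(-72\right) = \left(-117 + \left(3 + \sqrt{2} \sqrt{1 \cdot 3}\right)\right) \left(-72\right) = \left(-117 + \left(3 + \sqrt{2} \sqrt{3}\right)\right) \left(-72\right) = \left(-117 + \left(3 + \sqrt{6}\right)\right) \left(-72\right) = \left(-114 + \sqrt{6}\right) \left(-72\right) = 8208 - 72 \sqrt{6}$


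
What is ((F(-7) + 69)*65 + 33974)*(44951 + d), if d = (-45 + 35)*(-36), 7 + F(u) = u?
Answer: 1701382739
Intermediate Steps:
F(u) = -7 + u
d = 360 (d = -10*(-36) = 360)
((F(-7) + 69)*65 + 33974)*(44951 + d) = (((-7 - 7) + 69)*65 + 33974)*(44951 + 360) = ((-14 + 69)*65 + 33974)*45311 = (55*65 + 33974)*45311 = (3575 + 33974)*45311 = 37549*45311 = 1701382739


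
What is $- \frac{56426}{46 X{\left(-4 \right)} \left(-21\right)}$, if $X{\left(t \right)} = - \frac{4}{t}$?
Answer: $\frac{28213}{483} \approx 58.412$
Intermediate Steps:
$- \frac{56426}{46 X{\left(-4 \right)} \left(-21\right)} = - \frac{56426}{46 \left(- \frac{4}{-4}\right) \left(-21\right)} = - \frac{56426}{46 \left(\left(-4\right) \left(- \frac{1}{4}\right)\right) \left(-21\right)} = - \frac{56426}{46 \cdot 1 \left(-21\right)} = - \frac{56426}{46 \left(-21\right)} = - \frac{56426}{-966} = \left(-56426\right) \left(- \frac{1}{966}\right) = \frac{28213}{483}$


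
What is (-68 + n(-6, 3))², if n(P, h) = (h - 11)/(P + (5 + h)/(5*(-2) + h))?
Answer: 2795584/625 ≈ 4472.9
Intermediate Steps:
n(P, h) = (-11 + h)/(P + (5 + h)/(-10 + h))
(-68 + n(-6, 3))² = (-68 + (110 + 3² - 21*3)/(5 + 3 - 10*(-6) - 6*3))² = (-68 + (110 + 9 - 63)/(5 + 3 + 60 - 18))² = (-68 + 56/50)² = (-68 + (1/50)*56)² = (-68 + 28/25)² = (-1672/25)² = 2795584/625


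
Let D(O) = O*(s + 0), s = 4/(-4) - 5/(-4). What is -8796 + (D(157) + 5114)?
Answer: -14571/4 ≈ -3642.8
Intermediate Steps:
s = ¼ (s = 4*(-¼) - 5*(-¼) = -1 + 5/4 = ¼ ≈ 0.25000)
D(O) = O/4 (D(O) = O*(¼ + 0) = O*(¼) = O/4)
-8796 + (D(157) + 5114) = -8796 + ((¼)*157 + 5114) = -8796 + (157/4 + 5114) = -8796 + 20613/4 = -14571/4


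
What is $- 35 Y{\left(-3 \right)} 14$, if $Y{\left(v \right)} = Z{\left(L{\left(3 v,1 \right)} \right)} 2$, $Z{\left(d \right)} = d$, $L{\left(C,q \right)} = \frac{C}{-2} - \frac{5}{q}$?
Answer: $490$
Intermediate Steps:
$L{\left(C,q \right)} = - \frac{5}{q} - \frac{C}{2}$ ($L{\left(C,q \right)} = C \left(- \frac{1}{2}\right) - \frac{5}{q} = - \frac{C}{2} - \frac{5}{q} = - \frac{5}{q} - \frac{C}{2}$)
$Y{\left(v \right)} = -10 - 3 v$ ($Y{\left(v \right)} = \left(- \frac{5}{1} - \frac{3 v}{2}\right) 2 = \left(\left(-5\right) 1 - \frac{3 v}{2}\right) 2 = \left(-5 - \frac{3 v}{2}\right) 2 = -10 - 3 v$)
$- 35 Y{\left(-3 \right)} 14 = - 35 \left(-10 - -9\right) 14 = - 35 \left(-10 + 9\right) 14 = \left(-35\right) \left(-1\right) 14 = 35 \cdot 14 = 490$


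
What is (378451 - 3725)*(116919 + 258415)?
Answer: 140647408484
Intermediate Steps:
(378451 - 3725)*(116919 + 258415) = 374726*375334 = 140647408484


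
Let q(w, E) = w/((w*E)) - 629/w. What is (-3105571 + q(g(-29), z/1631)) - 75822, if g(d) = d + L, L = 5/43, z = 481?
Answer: -1900555505677/597402 ≈ -3.1814e+6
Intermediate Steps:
L = 5/43 (L = 5*(1/43) = 5/43 ≈ 0.11628)
g(d) = 5/43 + d (g(d) = d + 5/43 = 5/43 + d)
q(w, E) = 1/E - 629/w (q(w, E) = w/((E*w)) - 629/w = w*(1/(E*w)) - 629/w = 1/E - 629/w)
(-3105571 + q(g(-29), z/1631)) - 75822 = (-3105571 + (1/(481/1631) - 629/(5/43 - 29))) - 75822 = (-3105571 + (1/(481*(1/1631)) - 629/(-1242/43))) - 75822 = (-3105571 + (1/(481/1631) - 629*(-43/1242))) - 75822 = (-3105571 + (1631/481 + 27047/1242)) - 75822 = (-3105571 + 15035309/597402) - 75822 = -1855259291233/597402 - 75822 = -1900555505677/597402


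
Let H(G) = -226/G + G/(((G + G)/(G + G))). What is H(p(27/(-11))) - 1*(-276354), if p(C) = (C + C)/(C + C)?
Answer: 276129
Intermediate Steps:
p(C) = 1 (p(C) = (2*C)/((2*C)) = (2*C)*(1/(2*C)) = 1)
H(G) = G - 226/G (H(G) = -226/G + G/(((2*G)/((2*G)))) = -226/G + G/(((2*G)*(1/(2*G)))) = -226/G + G/1 = -226/G + G*1 = -226/G + G = G - 226/G)
H(p(27/(-11))) - 1*(-276354) = (1 - 226/1) - 1*(-276354) = (1 - 226*1) + 276354 = (1 - 226) + 276354 = -225 + 276354 = 276129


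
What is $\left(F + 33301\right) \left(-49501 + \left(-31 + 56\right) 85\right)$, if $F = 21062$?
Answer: $-2575501488$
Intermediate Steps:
$\left(F + 33301\right) \left(-49501 + \left(-31 + 56\right) 85\right) = \left(21062 + 33301\right) \left(-49501 + \left(-31 + 56\right) 85\right) = 54363 \left(-49501 + 25 \cdot 85\right) = 54363 \left(-49501 + 2125\right) = 54363 \left(-47376\right) = -2575501488$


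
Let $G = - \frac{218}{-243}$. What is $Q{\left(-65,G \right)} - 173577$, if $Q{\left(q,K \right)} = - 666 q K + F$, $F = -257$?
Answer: $- \frac{3644938}{27} \approx -1.35 \cdot 10^{5}$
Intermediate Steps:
$G = \frac{218}{243}$ ($G = \left(-218\right) \left(- \frac{1}{243}\right) = \frac{218}{243} \approx 0.89712$)
$Q{\left(q,K \right)} = -257 - 666 K q$ ($Q{\left(q,K \right)} = - 666 q K - 257 = - 666 K q - 257 = -257 - 666 K q$)
$Q{\left(-65,G \right)} - 173577 = \left(-257 - \frac{16132}{27} \left(-65\right)\right) - 173577 = \left(-257 + \frac{1048580}{27}\right) - 173577 = \frac{1041641}{27} - 173577 = - \frac{3644938}{27}$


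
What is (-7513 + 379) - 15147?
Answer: -22281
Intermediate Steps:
(-7513 + 379) - 15147 = -7134 - 15147 = -22281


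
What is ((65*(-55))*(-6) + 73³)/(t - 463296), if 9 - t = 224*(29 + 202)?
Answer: -410467/515031 ≈ -0.79698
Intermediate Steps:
t = -51735 (t = 9 - 224*(29 + 202) = 9 - 224*231 = 9 - 1*51744 = 9 - 51744 = -51735)
((65*(-55))*(-6) + 73³)/(t - 463296) = ((65*(-55))*(-6) + 73³)/(-51735 - 463296) = (-3575*(-6) + 389017)/(-515031) = (21450 + 389017)*(-1/515031) = 410467*(-1/515031) = -410467/515031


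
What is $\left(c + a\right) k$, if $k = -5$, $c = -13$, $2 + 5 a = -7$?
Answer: $74$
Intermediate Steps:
$a = - \frac{9}{5}$ ($a = - \frac{2}{5} + \frac{1}{5} \left(-7\right) = - \frac{2}{5} - \frac{7}{5} = - \frac{9}{5} \approx -1.8$)
$\left(c + a\right) k = \left(-13 - \frac{9}{5}\right) \left(-5\right) = \left(- \frac{74}{5}\right) \left(-5\right) = 74$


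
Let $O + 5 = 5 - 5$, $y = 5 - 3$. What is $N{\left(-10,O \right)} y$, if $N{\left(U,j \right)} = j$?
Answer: $-10$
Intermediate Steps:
$y = 2$
$O = -5$ ($O = -5 + \left(5 - 5\right) = -5 + 0 = -5$)
$N{\left(-10,O \right)} y = \left(-5\right) 2 = -10$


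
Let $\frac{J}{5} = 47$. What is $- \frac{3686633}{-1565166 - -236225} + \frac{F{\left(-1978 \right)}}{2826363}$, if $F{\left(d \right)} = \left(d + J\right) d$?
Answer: $\frac{5000497286731}{1252023223861} \approx 3.9939$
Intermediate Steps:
$J = 235$ ($J = 5 \cdot 47 = 235$)
$F{\left(d \right)} = d \left(235 + d\right)$ ($F{\left(d \right)} = \left(d + 235\right) d = \left(235 + d\right) d = d \left(235 + d\right)$)
$- \frac{3686633}{-1565166 - -236225} + \frac{F{\left(-1978 \right)}}{2826363} = - \frac{3686633}{-1565166 - -236225} + \frac{\left(-1978\right) \left(235 - 1978\right)}{2826363} = - \frac{3686633}{-1565166 + 236225} + \left(-1978\right) \left(-1743\right) \frac{1}{2826363} = - \frac{3686633}{-1328941} + 3447654 \cdot \frac{1}{2826363} = \left(-3686633\right) \left(- \frac{1}{1328941}\right) + \frac{1149218}{942121} = \frac{3686633}{1328941} + \frac{1149218}{942121} = \frac{5000497286731}{1252023223861}$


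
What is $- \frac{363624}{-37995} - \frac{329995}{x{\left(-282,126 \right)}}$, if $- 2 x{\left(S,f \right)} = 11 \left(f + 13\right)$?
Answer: $\frac{8544100382}{19364785} \approx 441.22$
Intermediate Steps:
$x{\left(S,f \right)} = - \frac{143}{2} - \frac{11 f}{2}$ ($x{\left(S,f \right)} = - \frac{11 \left(f + 13\right)}{2} = - \frac{11 \left(13 + f\right)}{2} = - \frac{143 + 11 f}{2} = - \frac{143}{2} - \frac{11 f}{2}$)
$- \frac{363624}{-37995} - \frac{329995}{x{\left(-282,126 \right)}} = - \frac{363624}{-37995} - \frac{329995}{- \frac{143}{2} - 693} = \left(-363624\right) \left(- \frac{1}{37995}\right) - \frac{329995}{- \frac{143}{2} - 693} = \frac{121208}{12665} - \frac{329995}{- \frac{1529}{2}} = \frac{121208}{12665} - - \frac{659990}{1529} = \frac{121208}{12665} + \frac{659990}{1529} = \frac{8544100382}{19364785}$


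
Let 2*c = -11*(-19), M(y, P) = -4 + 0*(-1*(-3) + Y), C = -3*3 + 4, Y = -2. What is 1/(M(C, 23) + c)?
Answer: 2/201 ≈ 0.0099503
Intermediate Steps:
C = -5 (C = -9 + 4 = -5)
M(y, P) = -4 (M(y, P) = -4 + 0*(-1*(-3) - 2) = -4 + 0*(3 - 2) = -4 + 0*1 = -4 + 0 = -4)
c = 209/2 (c = (-11*(-19))/2 = (½)*209 = 209/2 ≈ 104.50)
1/(M(C, 23) + c) = 1/(-4 + 209/2) = 1/(201/2) = 2/201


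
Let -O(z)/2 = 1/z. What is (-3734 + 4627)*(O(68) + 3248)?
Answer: 98614883/34 ≈ 2.9004e+6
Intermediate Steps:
O(z) = -2/z
(-3734 + 4627)*(O(68) + 3248) = (-3734 + 4627)*(-2/68 + 3248) = 893*(-2*1/68 + 3248) = 893*(-1/34 + 3248) = 893*(110431/34) = 98614883/34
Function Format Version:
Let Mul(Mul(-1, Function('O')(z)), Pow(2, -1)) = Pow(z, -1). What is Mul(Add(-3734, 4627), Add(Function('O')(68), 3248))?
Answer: Rational(98614883, 34) ≈ 2.9004e+6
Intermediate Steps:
Function('O')(z) = Mul(-2, Pow(z, -1))
Mul(Add(-3734, 4627), Add(Function('O')(68), 3248)) = Mul(Add(-3734, 4627), Add(Mul(-2, Pow(68, -1)), 3248)) = Mul(893, Add(Mul(-2, Rational(1, 68)), 3248)) = Mul(893, Add(Rational(-1, 34), 3248)) = Mul(893, Rational(110431, 34)) = Rational(98614883, 34)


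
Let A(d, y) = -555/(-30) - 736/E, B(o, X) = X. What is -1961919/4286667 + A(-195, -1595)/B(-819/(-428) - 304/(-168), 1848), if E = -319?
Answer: -295978497/663004496 ≈ -0.44642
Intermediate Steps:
A(d, y) = 13275/638 (A(d, y) = -555/(-30) - 736/(-319) = -555*(-1/30) - 736*(-1/319) = 37/2 + 736/319 = 13275/638)
-1961919/4286667 + A(-195, -1595)/B(-819/(-428) - 304/(-168), 1848) = -1961919/4286667 + (13275/638)/1848 = -1961919*1/4286667 + (13275/638)*(1/1848) = -653973/1428889 + 4425/393008 = -295978497/663004496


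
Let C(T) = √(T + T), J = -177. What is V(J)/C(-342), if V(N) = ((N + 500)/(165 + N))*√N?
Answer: -17*√3363/72 ≈ -13.692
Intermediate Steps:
C(T) = √2*√T (C(T) = √(2*T) = √2*√T)
V(N) = √N*(500 + N)/(165 + N) (V(N) = ((500 + N)/(165 + N))*√N = √N*(500 + N)/(165 + N))
V(J)/C(-342) = (√(-177)*(500 - 177)/(165 - 177))/((√2*√(-342))) = ((I*√177)*323/(-12))/((√2*(3*I*√38))) = ((I*√177)*(-1/12)*323)/((6*I*√19)) = (-323*I*√177/12)*(-I*√19/114) = -17*√3363/72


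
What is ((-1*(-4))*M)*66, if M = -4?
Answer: -1056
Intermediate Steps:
((-1*(-4))*M)*66 = (-1*(-4)*(-4))*66 = (4*(-4))*66 = -16*66 = -1056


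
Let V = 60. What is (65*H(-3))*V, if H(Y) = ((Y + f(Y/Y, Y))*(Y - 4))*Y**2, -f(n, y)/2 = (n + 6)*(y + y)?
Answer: -19901700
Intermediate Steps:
f(n, y) = -4*y*(6 + n) (f(n, y) = -2*(n + 6)*(y + y) = -2*(6 + n)*2*y = -4*y*(6 + n))
H(Y) = -27*Y**3*(-4 + Y) (H(Y) = ((Y - 4*Y*(6 + Y/Y))*(Y - 4))*Y**2 = ((Y - 4*Y*(6 + 1))*(-4 + Y))*Y**2 = ((Y - 4*Y*7)*(-4 + Y))*Y**2 = ((Y - 28*Y)*(-4 + Y))*Y**2 = ((-27*Y)*(-4 + Y))*Y**2 = (-27*Y*(-4 + Y))*Y**2 = -27*Y**3*(-4 + Y))
(65*H(-3))*V = (65*(27*(-3)**3*(4 - 1*(-3))))*60 = (65*(27*(-27)*(4 + 3)))*60 = (65*(27*(-27)*7))*60 = (65*(-5103))*60 = -331695*60 = -19901700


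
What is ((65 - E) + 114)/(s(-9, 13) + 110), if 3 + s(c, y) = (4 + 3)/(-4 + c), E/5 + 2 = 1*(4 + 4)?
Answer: 1937/1384 ≈ 1.3996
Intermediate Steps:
E = 30 (E = -10 + 5*(1*(4 + 4)) = -10 + 5*(1*8) = -10 + 5*8 = -10 + 40 = 30)
s(c, y) = -3 + 7/(-4 + c) (s(c, y) = -3 + (4 + 3)/(-4 + c) = -3 + 7/(-4 + c))
((65 - E) + 114)/(s(-9, 13) + 110) = ((65 - 1*30) + 114)/((19 - 3*(-9))/(-4 - 9) + 110) = ((65 - 30) + 114)/((19 + 27)/(-13) + 110) = (35 + 114)/(-1/13*46 + 110) = 149/(-46/13 + 110) = 149/(1384/13) = (13/1384)*149 = 1937/1384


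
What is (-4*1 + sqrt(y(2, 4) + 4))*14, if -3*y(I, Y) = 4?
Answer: -56 + 28*sqrt(6)/3 ≈ -33.138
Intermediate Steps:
y(I, Y) = -4/3 (y(I, Y) = -1/3*4 = -4/3)
(-4*1 + sqrt(y(2, 4) + 4))*14 = (-4*1 + sqrt(-4/3 + 4))*14 = (-4 + sqrt(8/3))*14 = (-4 + 2*sqrt(6)/3)*14 = -56 + 28*sqrt(6)/3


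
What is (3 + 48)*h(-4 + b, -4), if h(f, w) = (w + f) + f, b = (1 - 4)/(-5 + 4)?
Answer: -306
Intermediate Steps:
b = 3 (b = -3/(-1) = -3*(-1) = 3)
h(f, w) = w + 2*f (h(f, w) = (f + w) + f = w + 2*f)
(3 + 48)*h(-4 + b, -4) = (3 + 48)*(-4 + 2*(-4 + 3)) = 51*(-4 + 2*(-1)) = 51*(-4 - 2) = 51*(-6) = -306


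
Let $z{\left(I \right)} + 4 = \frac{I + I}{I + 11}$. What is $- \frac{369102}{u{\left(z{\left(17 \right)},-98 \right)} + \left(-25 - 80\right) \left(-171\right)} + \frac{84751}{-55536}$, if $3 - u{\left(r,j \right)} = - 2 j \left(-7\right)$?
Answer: $- \frac{11068342751}{536755440} \approx -20.621$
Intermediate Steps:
$z{\left(I \right)} = -4 + \frac{2 I}{11 + I}$ ($z{\left(I \right)} = -4 + \frac{I + I}{I + 11} = -4 + \frac{2 I}{11 + I}$)
$u{\left(r,j \right)} = 3 - 14 j$ ($u{\left(r,j \right)} = 3 - - 2 j \left(-7\right) = 3 - 14 j$)
$- \frac{369102}{u{\left(z{\left(17 \right)},-98 \right)} + \left(-25 - 80\right) \left(-171\right)} + \frac{84751}{-55536} = - \frac{369102}{\left(3 - -1372\right) + \left(-25 - 80\right) \left(-171\right)} + \frac{84751}{-55536} = - \frac{369102}{\left(3 + 1372\right) - -17955} + 84751 \left(- \frac{1}{55536}\right) = - \frac{369102}{1375 + 17955} - \frac{84751}{55536} = - \frac{369102}{19330} - \frac{84751}{55536} = \left(-369102\right) \frac{1}{19330} - \frac{84751}{55536} = - \frac{184551}{9665} - \frac{84751}{55536} = - \frac{11068342751}{536755440}$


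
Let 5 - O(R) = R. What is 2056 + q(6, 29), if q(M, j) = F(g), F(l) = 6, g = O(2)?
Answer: 2062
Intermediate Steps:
O(R) = 5 - R
g = 3 (g = 5 - 1*2 = 5 - 2 = 3)
q(M, j) = 6
2056 + q(6, 29) = 2056 + 6 = 2062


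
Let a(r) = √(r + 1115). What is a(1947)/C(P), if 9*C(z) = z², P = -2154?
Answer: √3062/515524 ≈ 0.00010734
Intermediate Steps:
a(r) = √(1115 + r)
C(z) = z²/9
a(1947)/C(P) = √(1115 + 1947)/(((⅑)*(-2154)²)) = √3062/(((⅑)*4639716)) = √3062/515524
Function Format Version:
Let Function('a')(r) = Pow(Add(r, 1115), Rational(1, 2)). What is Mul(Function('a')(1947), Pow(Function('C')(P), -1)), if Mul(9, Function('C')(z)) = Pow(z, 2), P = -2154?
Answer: Mul(Rational(1, 515524), Pow(3062, Rational(1, 2))) ≈ 0.00010734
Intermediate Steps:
Function('a')(r) = Pow(Add(1115, r), Rational(1, 2))
Function('C')(z) = Mul(Rational(1, 9), Pow(z, 2))
Mul(Function('a')(1947), Pow(Function('C')(P), -1)) = Mul(Pow(Add(1115, 1947), Rational(1, 2)), Pow(Mul(Rational(1, 9), Pow(-2154, 2)), -1)) = Mul(Pow(3062, Rational(1, 2)), Pow(Mul(Rational(1, 9), 4639716), -1)) = Mul(Pow(3062, Rational(1, 2)), Pow(515524, -1)) = Mul(Pow(3062, Rational(1, 2)), Rational(1, 515524)) = Mul(Rational(1, 515524), Pow(3062, Rational(1, 2)))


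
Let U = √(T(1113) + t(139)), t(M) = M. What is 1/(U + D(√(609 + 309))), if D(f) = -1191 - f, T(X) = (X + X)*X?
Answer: -1/(1191 - 79*√397 + 3*√102) ≈ 0.0028347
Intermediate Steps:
T(X) = 2*X² (T(X) = (2*X)*X = 2*X²)
U = 79*√397 (U = √(2*1113² + 139) = √(2*1238769 + 139) = √(2477538 + 139) = √2477677 = 79*√397 ≈ 1574.1)
1/(U + D(√(609 + 309))) = 1/(79*√397 + (-1191 - √(609 + 309))) = 1/(79*√397 + (-1191 - √918)) = 1/(79*√397 + (-1191 - 3*√102)) = 1/(-1191 - 3*√102 + 79*√397)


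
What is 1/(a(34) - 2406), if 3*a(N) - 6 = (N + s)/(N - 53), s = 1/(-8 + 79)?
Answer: -1349/3243801 ≈ -0.00041587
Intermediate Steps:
s = 1/71 ≈ 0.014085
a(N) = 2 + (1/71 + N)/(3*(-53 + N)) (a(N) = 2 + ((N + 1/71)/(N - 53))/3 = 2 + ((1/71 + N)/(-53 + N))/3 = 2 + (1/71 + N)/(3*(-53 + N)))
1/(a(34) - 2406) = 1/((-22577 + 497*34)/(213*(-53 + 34)) - 2406) = 1/((1/213)*(-22577 + 16898)/(-19) - 2406) = 1/((1/213)*(-1/19)*(-5679) - 2406) = 1/(1893/1349 - 2406) = 1/(-3243801/1349) = -1349/3243801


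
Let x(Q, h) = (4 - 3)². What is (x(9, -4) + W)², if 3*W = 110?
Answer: 12769/9 ≈ 1418.8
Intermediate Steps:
W = 110/3 (W = (⅓)*110 = 110/3 ≈ 36.667)
x(Q, h) = 1 (x(Q, h) = 1² = 1)
(x(9, -4) + W)² = (1 + 110/3)² = (113/3)² = 12769/9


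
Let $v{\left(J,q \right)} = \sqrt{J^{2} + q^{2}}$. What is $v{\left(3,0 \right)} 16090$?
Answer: $48270$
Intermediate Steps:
$v{\left(3,0 \right)} 16090 = \sqrt{3^{2} + 0^{2}} \cdot 16090 = \sqrt{9 + 0} \cdot 16090 = \sqrt{9} \cdot 16090 = 3 \cdot 16090 = 48270$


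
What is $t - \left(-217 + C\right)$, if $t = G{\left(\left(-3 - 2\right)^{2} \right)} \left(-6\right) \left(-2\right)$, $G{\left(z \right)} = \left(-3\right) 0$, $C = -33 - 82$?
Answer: $332$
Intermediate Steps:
$C = -115$
$G{\left(z \right)} = 0$
$t = 0$ ($t = 0 \left(-6\right) \left(-2\right) = 0 \left(-2\right) = 0$)
$t - \left(-217 + C\right) = 0 + \left(217 - -115\right) = 0 + \left(217 + 115\right) = 0 + 332 = 332$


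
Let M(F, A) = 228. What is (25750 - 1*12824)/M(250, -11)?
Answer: 6463/114 ≈ 56.693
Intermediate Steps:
(25750 - 1*12824)/M(250, -11) = (25750 - 1*12824)/228 = (25750 - 12824)*(1/228) = 12926*(1/228) = 6463/114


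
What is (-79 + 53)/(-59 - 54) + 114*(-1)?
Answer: -12856/113 ≈ -113.77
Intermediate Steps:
(-79 + 53)/(-59 - 54) + 114*(-1) = -26/(-113) - 114 = -26*(-1/113) - 114 = 26/113 - 114 = -12856/113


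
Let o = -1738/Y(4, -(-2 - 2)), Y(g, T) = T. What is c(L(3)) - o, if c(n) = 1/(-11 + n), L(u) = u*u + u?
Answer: 871/2 ≈ 435.50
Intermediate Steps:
L(u) = u + u**2 (L(u) = u**2 + u = u + u**2)
o = -869/2 (o = -1738*(-1/(-2 - 2)) = -1738/((-1*(-4))) = -1738/4 = -1738*1/4 = -869/2 ≈ -434.50)
c(L(3)) - o = 1/(-11 + 3*(1 + 3)) - 1*(-869/2) = 1/(-11 + 3*4) + 869/2 = 1/(-11 + 12) + 869/2 = 1/1 + 869/2 = 1 + 869/2 = 871/2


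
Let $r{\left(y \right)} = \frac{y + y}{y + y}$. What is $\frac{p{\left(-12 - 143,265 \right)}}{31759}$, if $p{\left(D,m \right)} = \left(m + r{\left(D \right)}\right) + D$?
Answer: $\frac{111}{31759} \approx 0.0034951$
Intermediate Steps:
$r{\left(y \right)} = 1$ ($r{\left(y \right)} = \frac{2 y}{2 y} = 2 y \frac{1}{2 y} = 1$)
$p{\left(D,m \right)} = 1 + D + m$ ($p{\left(D,m \right)} = \left(m + 1\right) + D = \left(1 + m\right) + D = 1 + D + m$)
$\frac{p{\left(-12 - 143,265 \right)}}{31759} = \frac{1 - 155 + 265}{31759} = \left(1 - 155 + 265\right) \frac{1}{31759} = 111 \cdot \frac{1}{31759} = \frac{111}{31759}$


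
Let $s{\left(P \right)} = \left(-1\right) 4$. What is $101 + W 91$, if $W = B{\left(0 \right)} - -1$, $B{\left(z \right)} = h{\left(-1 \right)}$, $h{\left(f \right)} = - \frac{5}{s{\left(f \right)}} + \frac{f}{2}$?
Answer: $\frac{1041}{4} \approx 260.25$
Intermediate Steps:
$s{\left(P \right)} = -4$
$h{\left(f \right)} = \frac{5}{4} + \frac{f}{2}$ ($h{\left(f \right)} = - \frac{5}{-4} + \frac{f}{2} = \left(-5\right) \left(- \frac{1}{4}\right) + f \frac{1}{2} = \frac{5}{4} + \frac{f}{2}$)
$B{\left(z \right)} = \frac{3}{4}$ ($B{\left(z \right)} = \frac{5}{4} + \frac{1}{2} \left(-1\right) = \frac{5}{4} - \frac{1}{2} = \frac{3}{4}$)
$W = \frac{7}{4}$ ($W = \frac{3}{4} - -1 = \frac{3}{4} + 1 = \frac{7}{4} \approx 1.75$)
$101 + W 91 = 101 + \frac{7}{4} \cdot 91 = 101 + \frac{637}{4} = \frac{1041}{4}$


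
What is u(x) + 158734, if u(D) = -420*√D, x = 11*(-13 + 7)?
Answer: 158734 - 420*I*√66 ≈ 1.5873e+5 - 3412.1*I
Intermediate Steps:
x = -66 (x = 11*(-6) = -66)
u(x) + 158734 = -420*I*√66 + 158734 = 158734 - 420*I*√66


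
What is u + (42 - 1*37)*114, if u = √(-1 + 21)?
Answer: 570 + 2*√5 ≈ 574.47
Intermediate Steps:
u = 2*√5 (u = √20 = 2*√5 ≈ 4.4721)
u + (42 - 1*37)*114 = 2*√5 + (42 - 1*37)*114 = 2*√5 + (42 - 37)*114 = 2*√5 + 5*114 = 2*√5 + 570 = 570 + 2*√5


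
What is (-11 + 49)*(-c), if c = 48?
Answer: -1824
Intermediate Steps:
(-11 + 49)*(-c) = (-11 + 49)*(-1*48) = 38*(-48) = -1824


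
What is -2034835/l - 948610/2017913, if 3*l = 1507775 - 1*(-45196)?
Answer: -4597174606125/1044586789841 ≈ -4.4009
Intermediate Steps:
l = 517657 (l = (1507775 - 1*(-45196))/3 = (1507775 + 45196)/3 = (1/3)*1552971 = 517657)
-2034835/l - 948610/2017913 = -2034835/517657 - 948610/2017913 = -4597174606125/1044586789841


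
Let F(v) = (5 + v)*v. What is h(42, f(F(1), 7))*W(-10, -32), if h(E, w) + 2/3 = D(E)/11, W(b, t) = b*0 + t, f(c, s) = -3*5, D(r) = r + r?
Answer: -7360/33 ≈ -223.03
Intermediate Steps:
D(r) = 2*r
F(v) = v*(5 + v)
f(c, s) = -15
W(b, t) = t (W(b, t) = 0 + t = t)
h(E, w) = -⅔ + 2*E/11 (h(E, w) = -⅔ + (2*E)/11 = -⅔ + (2*E)*(1/11) = -⅔ + 2*E/11)
h(42, f(F(1), 7))*W(-10, -32) = (-⅔ + (2/11)*42)*(-32) = (-⅔ + 84/11)*(-32) = (230/33)*(-32) = -7360/33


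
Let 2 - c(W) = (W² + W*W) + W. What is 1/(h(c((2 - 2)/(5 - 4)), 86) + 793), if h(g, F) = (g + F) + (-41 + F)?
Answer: 1/926 ≈ 0.0010799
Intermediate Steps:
c(W) = 2 - W - 2*W² (c(W) = 2 - ((W² + W*W) + W) = 2 - ((W² + W²) + W) = 2 - (2*W² + W) = 2 - (W + 2*W²) = 2 + (-W - 2*W²) = 2 - W - 2*W²)
h(g, F) = -41 + g + 2*F (h(g, F) = (F + g) + (-41 + F) = -41 + g + 2*F)
1/(h(c((2 - 2)/(5 - 4)), 86) + 793) = 1/((-41 + (2 - (2 - 2)/(5 - 4) - 2*(2 - 2)²/(5 - 4)²) + 2*86) + 793) = 1/((-41 + (2 - 0/1 - 2*(0/1)²) + 172) + 793) = 1/((-41 + (2 - 0 - 2*(0*1)²) + 172) + 793) = 1/((-41 + (2 - 1*0 - 2*0²) + 172) + 793) = 1/((-41 + (2 + 0 - 2*0) + 172) + 793) = 1/((-41 + (2 + 0 + 0) + 172) + 793) = 1/((-41 + 2 + 172) + 793) = 1/(133 + 793) = 1/926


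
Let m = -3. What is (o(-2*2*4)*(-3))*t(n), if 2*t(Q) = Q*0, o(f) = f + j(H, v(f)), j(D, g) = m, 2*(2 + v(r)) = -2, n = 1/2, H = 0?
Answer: 0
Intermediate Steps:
n = 1/2 ≈ 0.50000
v(r) = -3 (v(r) = -2 + (1/2)*(-2) = -2 - 1 = -3)
j(D, g) = -3
o(f) = -3 + f (o(f) = f - 3 = -3 + f)
t(Q) = 0 (t(Q) = (Q*0)/2 = (1/2)*0 = 0)
(o(-2*2*4)*(-3))*t(n) = ((-3 - 2*2*4)*(-3))*0 = ((-3 - 4*4)*(-3))*0 = ((-3 - 16)*(-3))*0 = -19*(-3)*0 = 57*0 = 0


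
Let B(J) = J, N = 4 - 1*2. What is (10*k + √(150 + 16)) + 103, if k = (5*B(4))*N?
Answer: 503 + √166 ≈ 515.88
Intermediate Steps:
N = 2 (N = 4 - 2 = 2)
k = 40 (k = (5*4)*2 = 20*2 = 40)
(10*k + √(150 + 16)) + 103 = (10*40 + √(150 + 16)) + 103 = (400 + √166) + 103 = 503 + √166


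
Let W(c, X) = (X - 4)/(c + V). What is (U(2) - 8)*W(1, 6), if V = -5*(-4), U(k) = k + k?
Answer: -8/21 ≈ -0.38095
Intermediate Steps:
U(k) = 2*k
V = 20
W(c, X) = (-4 + X)/(20 + c) (W(c, X) = (X - 4)/(c + 20) = (-4 + X)/(20 + c))
(U(2) - 8)*W(1, 6) = (2*2 - 8)*((-4 + 6)/(20 + 1)) = (4 - 8)*(2/21) = -4*2/21 = -8/21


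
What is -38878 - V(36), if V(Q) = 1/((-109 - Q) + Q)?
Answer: -4237701/109 ≈ -38878.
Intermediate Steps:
V(Q) = -1/109 (V(Q) = 1/(-109) = -1/109)
-38878 - V(36) = -38878 - 1*(-1/109) = -38878 + 1/109 = -4237701/109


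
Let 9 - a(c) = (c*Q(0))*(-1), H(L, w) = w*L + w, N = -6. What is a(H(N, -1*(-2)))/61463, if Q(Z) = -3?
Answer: 39/61463 ≈ 0.00063453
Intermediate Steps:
H(L, w) = w + L*w (H(L, w) = L*w + w = w + L*w)
a(c) = 9 - 3*c (a(c) = 9 - c*(-3)*(-1) = 9 - (-3*c)*(-1) = 9 - 3*c)
a(H(N, -1*(-2)))/61463 = (9 - 3*(-1*(-2))*(1 - 6))/61463 = (9 - 6*(-5))*(1/61463) = (9 - 3*(-10))*(1/61463) = (9 + 30)*(1/61463) = 39*(1/61463) = 39/61463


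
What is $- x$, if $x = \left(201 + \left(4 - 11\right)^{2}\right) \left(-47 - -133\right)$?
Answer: $-21500$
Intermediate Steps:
$x = 21500$ ($x = \left(201 + \left(4 - 11\right)^{2}\right) \left(-47 + 133\right) = \left(201 + \left(-7\right)^{2}\right) 86 = \left(201 + 49\right) 86 = 250 \cdot 86 = 21500$)
$- x = \left(-1\right) 21500 = -21500$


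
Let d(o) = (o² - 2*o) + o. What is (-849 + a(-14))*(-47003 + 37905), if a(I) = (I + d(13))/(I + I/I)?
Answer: 101706542/13 ≈ 7.8236e+6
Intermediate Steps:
d(o) = o² - o
a(I) = (156 + I)/(1 + I) (a(I) = (I + 13*(-1 + 13))/(I + I/I) = (I + 13*12)/(I + 1) = (I + 156)/(1 + I) = (156 + I)/(1 + I))
(-849 + a(-14))*(-47003 + 37905) = (-849 + (156 - 14)/(1 - 14))*(-47003 + 37905) = (-849 + 142/(-13))*(-9098) = (-849 - 1/13*142)*(-9098) = (-849 - 142/13)*(-9098) = -11179/13*(-9098) = 101706542/13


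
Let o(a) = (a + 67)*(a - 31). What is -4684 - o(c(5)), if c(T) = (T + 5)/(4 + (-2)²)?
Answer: -42457/16 ≈ -2653.6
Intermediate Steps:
c(T) = 5/8 + T/8 (c(T) = (5 + T)/(4 + 4) = (5 + T)/8 = (5 + T)*(⅛) = 5/8 + T/8)
o(a) = (-31 + a)*(67 + a) (o(a) = (67 + a)*(-31 + a) = (-31 + a)*(67 + a))
-4684 - o(c(5)) = -4684 - (-2077 + (5/8 + (⅛)*5)² + 36*(5/8 + (⅛)*5)) = -4684 - (-2077 + (5/8 + 5/8)² + 36*(5/8 + 5/8)) = -4684 - (-2077 + (5/4)² + 36*(5/4)) = -4684 - (-2077 + 25/16 + 45) = -4684 - 1*(-32487/16) = -4684 + 32487/16 = -42457/16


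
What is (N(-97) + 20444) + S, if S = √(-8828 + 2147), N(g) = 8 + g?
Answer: 20355 + I*√6681 ≈ 20355.0 + 81.737*I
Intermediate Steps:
S = I*√6681 (S = √(-6681) = I*√6681 ≈ 81.737*I)
(N(-97) + 20444) + S = ((8 - 97) + 20444) + I*√6681 = (-89 + 20444) + I*√6681 = 20355 + I*√6681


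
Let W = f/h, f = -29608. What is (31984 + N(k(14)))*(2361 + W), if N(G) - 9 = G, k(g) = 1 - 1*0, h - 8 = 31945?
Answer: 2412713131450/31953 ≈ 7.5508e+7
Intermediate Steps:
h = 31953 (h = 8 + 31945 = 31953)
k(g) = 1 (k(g) = 1 + 0 = 1)
N(G) = 9 + G
W = -29608/31953 ≈ -0.92661
(31984 + N(k(14)))*(2361 + W) = (31984 + (9 + 1))*(2361 - 29608/31953) = (31984 + 10)*(75411425/31953) = 31994*(75411425/31953) = 2412713131450/31953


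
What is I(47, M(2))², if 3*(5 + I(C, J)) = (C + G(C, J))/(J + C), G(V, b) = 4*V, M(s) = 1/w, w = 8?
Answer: 14250625/1279161 ≈ 11.141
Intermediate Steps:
M(s) = ⅛ (M(s) = 1/8 = ⅛)
I(C, J) = -5 + 5*C/(3*(C + J)) (I(C, J) = -5 + ((C + 4*C)/(J + C))/3 = -5 + ((5*C)/(C + J))/3 = -5 + (5*C/(C + J))/3 = -5 + 5*C/(3*(C + J)))
I(47, M(2))² = ((-5*⅛ - 10/3*47)/(47 + ⅛))² = ((-5/8 - 470/3)/(377/8))² = ((8/377)*(-3775/24))² = (-3775/1131)² = 14250625/1279161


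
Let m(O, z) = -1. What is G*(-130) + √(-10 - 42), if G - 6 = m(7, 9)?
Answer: -650 + 2*I*√13 ≈ -650.0 + 7.2111*I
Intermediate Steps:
G = 5 (G = 6 - 1 = 5)
G*(-130) + √(-10 - 42) = 5*(-130) + √(-10 - 42) = -650 + √(-52) = -650 + 2*I*√13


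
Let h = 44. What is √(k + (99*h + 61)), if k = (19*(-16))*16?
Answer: I*√447 ≈ 21.142*I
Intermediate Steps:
k = -4864 (k = -304*16 = -4864)
√(k + (99*h + 61)) = √(-4864 + (99*44 + 61)) = √(-4864 + (4356 + 61)) = √(-4864 + 4417) = √(-447) = I*√447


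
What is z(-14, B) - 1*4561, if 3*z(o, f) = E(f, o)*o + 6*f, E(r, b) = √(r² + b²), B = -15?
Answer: -4591 - 14*√421/3 ≈ -4686.8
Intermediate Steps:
E(r, b) = √(b² + r²)
z(o, f) = 2*f + o*√(f² + o²)/3 (z(o, f) = (√(o² + f²)*o + 6*f)/3 = (√(f² + o²)*o + 6*f)/3 = (o*√(f² + o²) + 6*f)/3 = (6*f + o*√(f² + o²))/3 = 2*f + o*√(f² + o²)/3)
z(-14, B) - 1*4561 = (2*(-15) + (⅓)*(-14)*√((-15)² + (-14)²)) - 1*4561 = (-30 + (⅓)*(-14)*√(225 + 196)) - 4561 = (-30 + (⅓)*(-14)*√421) - 4561 = (-30 - 14*√421/3) - 4561 = -4591 - 14*√421/3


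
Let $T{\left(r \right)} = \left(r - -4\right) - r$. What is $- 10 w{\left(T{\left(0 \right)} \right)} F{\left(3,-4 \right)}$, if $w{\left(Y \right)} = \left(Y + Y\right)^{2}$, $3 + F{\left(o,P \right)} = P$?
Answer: $4480$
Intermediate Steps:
$T{\left(r \right)} = 4$ ($T{\left(r \right)} = \left(r + 4\right) - r = \left(4 + r\right) - r = 4$)
$F{\left(o,P \right)} = -3 + P$
$w{\left(Y \right)} = 4 Y^{2}$ ($w{\left(Y \right)} = \left(2 Y\right)^{2} = 4 Y^{2}$)
$- 10 w{\left(T{\left(0 \right)} \right)} F{\left(3,-4 \right)} = - 10 \cdot 4 \cdot 4^{2} \left(-3 - 4\right) = - 10 \cdot 4 \cdot 16 \left(-7\right) = \left(-10\right) 64 \left(-7\right) = \left(-640\right) \left(-7\right) = 4480$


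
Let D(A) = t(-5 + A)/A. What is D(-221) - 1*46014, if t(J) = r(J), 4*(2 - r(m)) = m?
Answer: -1564485/34 ≈ -46014.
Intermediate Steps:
r(m) = 2 - m/4
t(J) = 2 - J/4
D(A) = (13/4 - A/4)/A (D(A) = (2 - (-5 + A)/4)/A = (2 + (5/4 - A/4))/A = (13/4 - A/4)/A)
D(-221) - 1*46014 = (¼)*(13 - 1*(-221))/(-221) - 1*46014 = (¼)*(-1/221)*(13 + 221) - 46014 = (¼)*(-1/221)*234 - 46014 = -9/34 - 46014 = -1564485/34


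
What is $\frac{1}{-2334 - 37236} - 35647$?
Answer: $- \frac{1410551791}{39570} \approx -35647.0$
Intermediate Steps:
$\frac{1}{-2334 - 37236} - 35647 = \frac{1}{-39570} - 35647 = - \frac{1}{39570} - 35647 = - \frac{1410551791}{39570}$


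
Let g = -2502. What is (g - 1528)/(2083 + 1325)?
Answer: -2015/1704 ≈ -1.1825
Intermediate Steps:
(g - 1528)/(2083 + 1325) = (-2502 - 1528)/(2083 + 1325) = -4030/3408 = -4030*1/3408 = -2015/1704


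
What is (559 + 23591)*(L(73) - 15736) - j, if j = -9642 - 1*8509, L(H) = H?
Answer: -378243299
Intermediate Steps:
j = -18151 (j = -9642 - 8509 = -18151)
(559 + 23591)*(L(73) - 15736) - j = (559 + 23591)*(73 - 15736) - 1*(-18151) = 24150*(-15663) + 18151 = -378261450 + 18151 = -378243299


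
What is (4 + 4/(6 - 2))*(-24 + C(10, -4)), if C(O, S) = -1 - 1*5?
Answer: -150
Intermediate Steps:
C(O, S) = -6 (C(O, S) = -1 - 5 = -6)
(4 + 4/(6 - 2))*(-24 + C(10, -4)) = (4 + 4/(6 - 2))*(-24 - 6) = (4 + 4/4)*(-30) = (4 + (1/4)*4)*(-30) = (4 + 1)*(-30) = 5*(-30) = -150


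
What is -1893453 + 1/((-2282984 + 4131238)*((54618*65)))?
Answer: -12424111316723880539/6561615903180 ≈ -1.8935e+6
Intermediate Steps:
-1893453 + 1/((-2282984 + 4131238)*((54618*65))) = -1893453 + 1/(1848254*3550170) = -1893453 + (1/1848254)*(1/3550170) = -1893453 + 1/6561615903180 = -12424111316723880539/6561615903180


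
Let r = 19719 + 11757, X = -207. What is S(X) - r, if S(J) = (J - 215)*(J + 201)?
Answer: -28944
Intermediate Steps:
S(J) = (-215 + J)*(201 + J)
r = 31476
S(X) - r = (-43215 + (-207)**2 - 14*(-207)) - 1*31476 = (-43215 + 42849 + 2898) - 31476 = 2532 - 31476 = -28944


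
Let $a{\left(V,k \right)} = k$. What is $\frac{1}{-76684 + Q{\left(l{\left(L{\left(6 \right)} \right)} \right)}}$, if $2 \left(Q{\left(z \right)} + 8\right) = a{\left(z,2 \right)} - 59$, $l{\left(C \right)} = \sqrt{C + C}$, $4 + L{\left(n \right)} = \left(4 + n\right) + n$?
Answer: $- \frac{2}{153441} \approx -1.3034 \cdot 10^{-5}$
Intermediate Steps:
$L{\left(n \right)} = 2 n$ ($L{\left(n \right)} = -4 + \left(\left(4 + n\right) + n\right) = -4 + \left(4 + 2 n\right) = 2 n$)
$l{\left(C \right)} = \sqrt{2} \sqrt{C}$ ($l{\left(C \right)} = \sqrt{2 C} = \sqrt{2} \sqrt{C}$)
$Q{\left(z \right)} = - \frac{73}{2}$ ($Q{\left(z \right)} = -8 + \frac{2 - 59}{2} = -8 + \frac{1}{2} \left(-57\right) = -8 - \frac{57}{2} = - \frac{73}{2}$)
$\frac{1}{-76684 + Q{\left(l{\left(L{\left(6 \right)} \right)} \right)}} = \frac{1}{-76684 - \frac{73}{2}} = \frac{1}{- \frac{153441}{2}} = - \frac{2}{153441}$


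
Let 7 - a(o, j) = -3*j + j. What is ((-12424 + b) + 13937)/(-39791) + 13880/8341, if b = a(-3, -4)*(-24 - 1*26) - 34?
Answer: 539545691/331896731 ≈ 1.6256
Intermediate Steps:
a(o, j) = 7 + 2*j (a(o, j) = 7 - (-3*j + j) = 7 - (-2)*j = 7 + 2*j)
b = 16 (b = (7 + 2*(-4))*(-24 - 1*26) - 34 = (7 - 8)*(-24 - 26) - 34 = -1*(-50) - 34 = 50 - 34 = 16)
((-12424 + b) + 13937)/(-39791) + 13880/8341 = ((-12424 + 16) + 13937)/(-39791) + 13880/8341 = (-12408 + 13937)*(-1/39791) + 13880*(1/8341) = 1529*(-1/39791) + 13880/8341 = -1529/39791 + 13880/8341 = 539545691/331896731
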